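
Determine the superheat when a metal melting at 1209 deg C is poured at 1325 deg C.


Formula: Superheat = T_pour - T_melt
Superheat = 1325 - 1209 = 116 deg C

116 deg C


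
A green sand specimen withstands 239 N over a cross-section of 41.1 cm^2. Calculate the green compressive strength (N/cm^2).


Formula: Compressive Strength = Force / Area
Strength = 239 N / 41.1 cm^2 = 5.8151 N/cm^2

Answer: 5.8151 N/cm^2


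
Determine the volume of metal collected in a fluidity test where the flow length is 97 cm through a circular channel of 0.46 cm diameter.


Formula: V = pi * (d/2)^2 * L  (cylinder volume)
Radius = 0.46/2 = 0.23 cm
V = pi * 0.23^2 * 97 = 16.1205 cm^3

16.1205 cm^3


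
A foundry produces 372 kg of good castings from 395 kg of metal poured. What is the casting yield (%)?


Formula: Casting Yield = (W_good / W_total) * 100
Yield = (372 kg / 395 kg) * 100 = 94.1772%

Final answer: 94.1772%


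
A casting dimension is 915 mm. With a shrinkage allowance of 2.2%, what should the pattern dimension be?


Formula: L_pattern = L_casting * (1 + shrinkage_rate/100)
Shrinkage factor = 1 + 2.2/100 = 1.022
L_pattern = 915 mm * 1.022 = 935.1300 mm


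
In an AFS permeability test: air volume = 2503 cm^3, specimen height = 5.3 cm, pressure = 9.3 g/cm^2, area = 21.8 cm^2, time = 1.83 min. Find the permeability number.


Formula: Permeability Number P = (V * H) / (p * A * t)
Numerator: V * H = 2503 * 5.3 = 13265.9
Denominator: p * A * t = 9.3 * 21.8 * 1.83 = 371.0142
P = 13265.9 / 371.0142 = 35.7558


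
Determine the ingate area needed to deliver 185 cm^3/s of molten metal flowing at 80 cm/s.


Formula: A_ingate = Q / v  (continuity equation)
A = 185 cm^3/s / 80 cm/s = 2.3125 cm^2


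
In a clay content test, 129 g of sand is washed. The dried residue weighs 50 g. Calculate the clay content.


Formula: Clay% = (W_total - W_washed) / W_total * 100
Clay mass = 129 - 50 = 79 g
Clay% = 79 / 129 * 100 = 61.2403%


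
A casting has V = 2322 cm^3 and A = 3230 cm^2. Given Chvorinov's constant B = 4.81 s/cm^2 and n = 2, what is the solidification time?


Formula: t_s = B * (V/A)^n  (Chvorinov's rule, n=2)
Modulus M = V/A = 2322/3230 = 0.718885 cm
M^2 = 0.718885^2 = 0.516796 cm^2
t_s = 4.81 * 0.516796 = 2.4858 s


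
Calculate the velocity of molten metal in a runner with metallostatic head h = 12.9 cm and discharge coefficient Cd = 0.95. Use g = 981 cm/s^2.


Formula: v = Cd * sqrt(2 * g * h)  (Torricelli with discharge coefficient)
2*g*h = 2 * 981 * 12.9 = 25309.8 cm^2/s^2
sqrt(25309.8) = 159.09054 cm/s
v = 0.95 * 159.09054 = 151.1360 cm/s


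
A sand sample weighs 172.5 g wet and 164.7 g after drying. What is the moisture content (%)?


Formula: MC = (W_wet - W_dry) / W_wet * 100
Water mass = 172.5 - 164.7 = 7.8 g
MC = 7.8 / 172.5 * 100 = 4.5217%

Answer: 4.5217%


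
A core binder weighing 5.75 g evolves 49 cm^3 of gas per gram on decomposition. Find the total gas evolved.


Formula: V_gas = W_binder * gas_evolution_rate
V = 5.75 g * 49 cm^3/g = 281.7500 cm^3

Answer: 281.7500 cm^3


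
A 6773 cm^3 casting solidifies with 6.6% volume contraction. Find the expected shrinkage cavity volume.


Formula: V_shrink = V_casting * shrinkage_pct / 100
V_shrink = 6773 cm^3 * 6.6 / 100 = 447.0180 cm^3

447.0180 cm^3


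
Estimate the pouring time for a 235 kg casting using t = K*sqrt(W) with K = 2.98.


Formula: t = K * sqrt(W)
sqrt(W) = sqrt(235) = 15.32971
t = 2.98 * 15.32971 = 45.6825 s

Final answer: 45.6825 s


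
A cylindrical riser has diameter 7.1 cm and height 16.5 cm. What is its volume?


Formula: V = pi * (D/2)^2 * H  (cylinder volume)
Radius = D/2 = 7.1/2 = 3.55 cm
V = pi * 3.55^2 * 16.5 = 653.2667 cm^3


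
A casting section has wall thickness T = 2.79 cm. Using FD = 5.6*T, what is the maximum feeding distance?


Formula: FD = 5.6 * T  (riser feeding-distance rule)
FD = 5.6 * 2.79 cm = 15.6240 cm

15.6240 cm


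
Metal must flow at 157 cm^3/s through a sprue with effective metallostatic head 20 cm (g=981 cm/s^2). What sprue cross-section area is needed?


Formula: v = sqrt(2*g*h), A = Q/v
Velocity: v = sqrt(2 * 981 * 20) = sqrt(39240) = 198.0909 cm/s
Sprue area: A = Q / v = 157 / 198.0909 = 0.7926 cm^2


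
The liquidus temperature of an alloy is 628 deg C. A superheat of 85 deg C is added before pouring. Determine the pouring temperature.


Formula: T_pour = T_melt + Superheat
T_pour = 628 + 85 = 713 deg C

Final answer: 713 deg C


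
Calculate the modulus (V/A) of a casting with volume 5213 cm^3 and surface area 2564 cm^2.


Formula: Casting Modulus M = V / A
M = 5213 cm^3 / 2564 cm^2 = 2.0332 cm

2.0332 cm


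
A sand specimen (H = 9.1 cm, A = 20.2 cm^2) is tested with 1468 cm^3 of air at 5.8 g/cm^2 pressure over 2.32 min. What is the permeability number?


Formula: Permeability Number P = (V * H) / (p * A * t)
Numerator: V * H = 1468 * 9.1 = 13358.8
Denominator: p * A * t = 5.8 * 20.2 * 2.32 = 271.8112
P = 13358.8 / 271.8112 = 49.1473

Answer: 49.1473


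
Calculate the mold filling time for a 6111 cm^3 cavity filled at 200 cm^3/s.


Formula: t_fill = V_mold / Q_flow
t = 6111 cm^3 / 200 cm^3/s = 30.5550 s

30.5550 s


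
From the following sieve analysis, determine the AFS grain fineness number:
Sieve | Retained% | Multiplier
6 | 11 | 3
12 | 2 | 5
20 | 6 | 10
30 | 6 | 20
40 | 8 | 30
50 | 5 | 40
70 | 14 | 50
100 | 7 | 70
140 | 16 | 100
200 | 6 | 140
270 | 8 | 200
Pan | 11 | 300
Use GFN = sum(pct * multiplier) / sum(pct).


Formula: GFN = sum(pct * multiplier) / sum(pct)
sum(pct * multiplier) = 9193
sum(pct) = 100
GFN = 9193 / 100 = 91.93

Answer: 91.93


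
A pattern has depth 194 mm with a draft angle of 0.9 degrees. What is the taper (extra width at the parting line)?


Formula: taper = depth * tan(draft_angle)
tan(0.9 deg) = 0.0157093
taper = 194 mm * 0.0157093 = 3.0476 mm

Final answer: 3.0476 mm


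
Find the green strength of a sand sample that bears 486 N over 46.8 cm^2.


Formula: Compressive Strength = Force / Area
Strength = 486 N / 46.8 cm^2 = 10.3846 N/cm^2


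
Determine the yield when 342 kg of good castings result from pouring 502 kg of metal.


Formula: Casting Yield = (W_good / W_total) * 100
Yield = (342 kg / 502 kg) * 100 = 68.1275%

Answer: 68.1275%


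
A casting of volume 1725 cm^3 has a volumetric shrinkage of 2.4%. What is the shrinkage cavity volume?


Formula: V_shrink = V_casting * shrinkage_pct / 100
V_shrink = 1725 cm^3 * 2.4 / 100 = 41.4000 cm^3

41.4000 cm^3


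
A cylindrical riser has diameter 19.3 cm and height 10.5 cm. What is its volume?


Formula: V = pi * (D/2)^2 * H  (cylinder volume)
Radius = D/2 = 19.3/2 = 9.65 cm
V = pi * 9.65^2 * 10.5 = 3071.8061 cm^3


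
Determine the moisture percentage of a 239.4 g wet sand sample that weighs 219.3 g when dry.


Formula: MC = (W_wet - W_dry) / W_wet * 100
Water mass = 239.4 - 219.3 = 20.1 g
MC = 20.1 / 239.4 * 100 = 8.3960%

8.3960%


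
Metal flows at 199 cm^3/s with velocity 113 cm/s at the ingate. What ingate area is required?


Formula: A_ingate = Q / v  (continuity equation)
A = 199 cm^3/s / 113 cm/s = 1.7611 cm^2


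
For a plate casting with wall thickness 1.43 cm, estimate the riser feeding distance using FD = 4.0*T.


Formula: FD = 4.0 * T  (riser feeding-distance rule)
FD = 4.0 * 1.43 cm = 5.7200 cm

Final answer: 5.7200 cm


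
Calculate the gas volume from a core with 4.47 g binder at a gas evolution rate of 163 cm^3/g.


Formula: V_gas = W_binder * gas_evolution_rate
V = 4.47 g * 163 cm^3/g = 728.6100 cm^3


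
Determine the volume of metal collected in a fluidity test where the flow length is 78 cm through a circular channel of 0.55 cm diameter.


Formula: V = pi * (d/2)^2 * L  (cylinder volume)
Radius = 0.55/2 = 0.275 cm
V = pi * 0.275^2 * 78 = 18.5315 cm^3

Answer: 18.5315 cm^3


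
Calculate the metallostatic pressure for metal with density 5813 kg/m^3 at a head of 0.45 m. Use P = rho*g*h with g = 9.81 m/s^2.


Formula: P = rho * g * h
rho * g = 5813 * 9.81 = 57025.53 N/m^3
P = 57025.53 * 0.45 = 25661.4885 Pa


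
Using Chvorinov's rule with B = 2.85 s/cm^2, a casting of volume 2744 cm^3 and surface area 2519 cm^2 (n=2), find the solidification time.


Formula: t_s = B * (V/A)^n  (Chvorinov's rule, n=2)
Modulus M = V/A = 2744/2519 = 1.089321 cm
M^2 = 1.089321^2 = 1.186620 cm^2
t_s = 2.85 * 1.186620 = 3.3819 s

Final answer: 3.3819 s


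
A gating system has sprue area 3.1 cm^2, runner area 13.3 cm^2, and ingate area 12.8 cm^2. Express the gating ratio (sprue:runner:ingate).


Sprue:Runner:Ingate = 1 : 13.3/3.1 : 12.8/3.1 = 1:4.29:4.13

Final answer: 1:4.29:4.13


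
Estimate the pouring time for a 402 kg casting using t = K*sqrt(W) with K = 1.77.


Formula: t = K * sqrt(W)
sqrt(W) = sqrt(402) = 20.04994
t = 1.77 * 20.04994 = 35.4884 s

Answer: 35.4884 s


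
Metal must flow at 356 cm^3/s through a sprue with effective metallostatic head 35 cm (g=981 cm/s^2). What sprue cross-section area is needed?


Formula: v = sqrt(2*g*h), A = Q/v
Velocity: v = sqrt(2 * 981 * 35) = sqrt(68670) = 262.0496 cm/s
Sprue area: A = Q / v = 356 / 262.0496 = 1.3585 cm^2

Final answer: 1.3585 cm^2


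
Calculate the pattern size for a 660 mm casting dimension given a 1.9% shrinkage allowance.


Formula: L_pattern = L_casting * (1 + shrinkage_rate/100)
Shrinkage factor = 1 + 1.9/100 = 1.019
L_pattern = 660 mm * 1.019 = 672.5400 mm

672.5400 mm


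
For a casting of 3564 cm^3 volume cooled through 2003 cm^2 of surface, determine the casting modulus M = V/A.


Formula: Casting Modulus M = V / A
M = 3564 cm^3 / 2003 cm^2 = 1.7793 cm

1.7793 cm


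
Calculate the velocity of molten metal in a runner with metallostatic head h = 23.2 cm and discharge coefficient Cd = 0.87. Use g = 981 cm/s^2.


Formula: v = Cd * sqrt(2 * g * h)  (Torricelli with discharge coefficient)
2*g*h = 2 * 981 * 23.2 = 45518.4 cm^2/s^2
sqrt(45518.4) = 213.35042 cm/s
v = 0.87 * 213.35042 = 185.6149 cm/s

Answer: 185.6149 cm/s


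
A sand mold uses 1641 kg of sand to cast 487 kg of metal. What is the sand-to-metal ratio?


Formula: Sand-to-Metal Ratio = W_sand / W_metal
Ratio = 1641 kg / 487 kg = 3.3696

Answer: 3.3696


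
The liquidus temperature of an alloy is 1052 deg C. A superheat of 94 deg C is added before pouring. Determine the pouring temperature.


Formula: T_pour = T_melt + Superheat
T_pour = 1052 + 94 = 1146 deg C

Answer: 1146 deg C


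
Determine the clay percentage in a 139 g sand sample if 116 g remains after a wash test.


Formula: Clay% = (W_total - W_washed) / W_total * 100
Clay mass = 139 - 116 = 23 g
Clay% = 23 / 139 * 100 = 16.5468%

Final answer: 16.5468%


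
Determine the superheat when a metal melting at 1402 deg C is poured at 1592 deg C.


Formula: Superheat = T_pour - T_melt
Superheat = 1592 - 1402 = 190 deg C

190 deg C


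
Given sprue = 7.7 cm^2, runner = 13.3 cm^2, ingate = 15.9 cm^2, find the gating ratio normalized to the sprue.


Sprue:Runner:Ingate = 1 : 13.3/7.7 : 15.9/7.7 = 1:1.73:2.06

1:1.73:2.06


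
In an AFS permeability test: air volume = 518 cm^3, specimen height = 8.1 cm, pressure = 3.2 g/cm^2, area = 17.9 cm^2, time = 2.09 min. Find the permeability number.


Formula: Permeability Number P = (V * H) / (p * A * t)
Numerator: V * H = 518 * 8.1 = 4195.8
Denominator: p * A * t = 3.2 * 17.9 * 2.09 = 119.7152
P = 4195.8 / 119.7152 = 35.0482


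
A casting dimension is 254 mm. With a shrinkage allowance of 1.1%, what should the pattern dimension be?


Formula: L_pattern = L_casting * (1 + shrinkage_rate/100)
Shrinkage factor = 1 + 1.1/100 = 1.011
L_pattern = 254 mm * 1.011 = 256.7940 mm


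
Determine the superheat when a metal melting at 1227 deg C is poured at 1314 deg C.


Formula: Superheat = T_pour - T_melt
Superheat = 1314 - 1227 = 87 deg C

Final answer: 87 deg C


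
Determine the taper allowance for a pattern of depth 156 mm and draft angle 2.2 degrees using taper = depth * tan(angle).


Formula: taper = depth * tan(draft_angle)
tan(2.2 deg) = 0.0384161
taper = 156 mm * 0.0384161 = 5.9929 mm

5.9929 mm


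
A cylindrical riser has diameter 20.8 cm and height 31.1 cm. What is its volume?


Formula: V = pi * (D/2)^2 * H  (cylinder volume)
Radius = D/2 = 20.8/2 = 10.4 cm
V = pi * 10.4^2 * 31.1 = 10567.6140 cm^3

Final answer: 10567.6140 cm^3


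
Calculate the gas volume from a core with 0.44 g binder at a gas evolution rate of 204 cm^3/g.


Formula: V_gas = W_binder * gas_evolution_rate
V = 0.44 g * 204 cm^3/g = 89.7600 cm^3

89.7600 cm^3


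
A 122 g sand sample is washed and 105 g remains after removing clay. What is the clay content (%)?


Formula: Clay% = (W_total - W_washed) / W_total * 100
Clay mass = 122 - 105 = 17 g
Clay% = 17 / 122 * 100 = 13.9344%

Answer: 13.9344%


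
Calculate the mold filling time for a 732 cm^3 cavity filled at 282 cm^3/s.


Formula: t_fill = V_mold / Q_flow
t = 732 cm^3 / 282 cm^3/s = 2.5957 s

Answer: 2.5957 s


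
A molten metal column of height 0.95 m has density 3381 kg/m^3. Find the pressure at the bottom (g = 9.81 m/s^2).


Formula: P = rho * g * h
rho * g = 3381 * 9.81 = 33167.61 N/m^3
P = 33167.61 * 0.95 = 31509.2295 Pa

31509.2295 Pa


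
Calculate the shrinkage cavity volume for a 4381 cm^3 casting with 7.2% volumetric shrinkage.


Formula: V_shrink = V_casting * shrinkage_pct / 100
V_shrink = 4381 cm^3 * 7.2 / 100 = 315.4320 cm^3


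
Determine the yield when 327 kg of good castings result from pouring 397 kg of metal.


Formula: Casting Yield = (W_good / W_total) * 100
Yield = (327 kg / 397 kg) * 100 = 82.3678%

Answer: 82.3678%


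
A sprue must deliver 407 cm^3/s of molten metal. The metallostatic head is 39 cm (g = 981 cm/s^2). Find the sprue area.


Formula: v = sqrt(2*g*h), A = Q/v
Velocity: v = sqrt(2 * 981 * 39) = sqrt(76518) = 276.6189 cm/s
Sprue area: A = Q / v = 407 / 276.6189 = 1.4713 cm^2

Answer: 1.4713 cm^2


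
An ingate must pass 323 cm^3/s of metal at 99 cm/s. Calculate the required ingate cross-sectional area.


Formula: A_ingate = Q / v  (continuity equation)
A = 323 cm^3/s / 99 cm/s = 3.2626 cm^2


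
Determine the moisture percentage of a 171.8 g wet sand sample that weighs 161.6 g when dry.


Formula: MC = (W_wet - W_dry) / W_wet * 100
Water mass = 171.8 - 161.6 = 10.2 g
MC = 10.2 / 171.8 * 100 = 5.9371%


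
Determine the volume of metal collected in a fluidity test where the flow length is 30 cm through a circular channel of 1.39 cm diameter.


Formula: V = pi * (d/2)^2 * L  (cylinder volume)
Radius = 1.39/2 = 0.695 cm
V = pi * 0.695^2 * 30 = 45.5240 cm^3

Answer: 45.5240 cm^3


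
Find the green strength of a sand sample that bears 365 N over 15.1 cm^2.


Formula: Compressive Strength = Force / Area
Strength = 365 N / 15.1 cm^2 = 24.1722 N/cm^2

Final answer: 24.1722 N/cm^2


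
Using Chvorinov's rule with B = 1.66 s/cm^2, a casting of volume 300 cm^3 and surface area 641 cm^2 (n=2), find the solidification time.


Formula: t_s = B * (V/A)^n  (Chvorinov's rule, n=2)
Modulus M = V/A = 300/641 = 0.468019 cm
M^2 = 0.468019^2 = 0.219042 cm^2
t_s = 1.66 * 0.219042 = 0.3636 s


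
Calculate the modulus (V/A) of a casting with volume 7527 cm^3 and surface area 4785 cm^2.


Formula: Casting Modulus M = V / A
M = 7527 cm^3 / 4785 cm^2 = 1.5730 cm

1.5730 cm


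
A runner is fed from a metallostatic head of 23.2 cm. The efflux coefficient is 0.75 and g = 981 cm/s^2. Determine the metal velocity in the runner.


Formula: v = Cd * sqrt(2 * g * h)  (Torricelli with discharge coefficient)
2*g*h = 2 * 981 * 23.2 = 45518.4 cm^2/s^2
sqrt(45518.4) = 213.35042 cm/s
v = 0.75 * 213.35042 = 160.0128 cm/s

Final answer: 160.0128 cm/s


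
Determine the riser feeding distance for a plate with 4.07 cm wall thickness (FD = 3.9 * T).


Formula: FD = 3.9 * T  (riser feeding-distance rule)
FD = 3.9 * 4.07 cm = 15.8730 cm

15.8730 cm


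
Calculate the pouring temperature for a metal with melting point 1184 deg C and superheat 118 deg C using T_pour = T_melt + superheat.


Formula: T_pour = T_melt + Superheat
T_pour = 1184 + 118 = 1302 deg C

Final answer: 1302 deg C


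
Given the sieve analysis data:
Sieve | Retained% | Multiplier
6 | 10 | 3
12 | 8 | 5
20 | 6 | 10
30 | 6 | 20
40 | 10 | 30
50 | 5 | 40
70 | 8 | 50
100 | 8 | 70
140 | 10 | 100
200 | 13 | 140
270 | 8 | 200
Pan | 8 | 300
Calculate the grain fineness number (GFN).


Formula: GFN = sum(pct * multiplier) / sum(pct)
sum(pct * multiplier) = 8530
sum(pct) = 100
GFN = 8530 / 100 = 85.30


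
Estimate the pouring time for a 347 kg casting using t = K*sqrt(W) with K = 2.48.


Formula: t = K * sqrt(W)
sqrt(W) = sqrt(347) = 18.62794
t = 2.48 * 18.62794 = 46.1973 s

46.1973 s


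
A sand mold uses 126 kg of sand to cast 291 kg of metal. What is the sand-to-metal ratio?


Formula: Sand-to-Metal Ratio = W_sand / W_metal
Ratio = 126 kg / 291 kg = 0.4330

Final answer: 0.4330


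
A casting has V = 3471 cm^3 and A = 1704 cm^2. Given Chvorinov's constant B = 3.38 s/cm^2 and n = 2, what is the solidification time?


Formula: t_s = B * (V/A)^n  (Chvorinov's rule, n=2)
Modulus M = V/A = 3471/1704 = 2.036972 cm
M^2 = 2.036972^2 = 4.149255 cm^2
t_s = 3.38 * 4.149255 = 14.0245 s

Final answer: 14.0245 s


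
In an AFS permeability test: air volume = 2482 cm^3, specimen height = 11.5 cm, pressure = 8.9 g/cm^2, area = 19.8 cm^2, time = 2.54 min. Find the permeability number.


Formula: Permeability Number P = (V * H) / (p * A * t)
Numerator: V * H = 2482 * 11.5 = 28543.0
Denominator: p * A * t = 8.9 * 19.8 * 2.54 = 447.5988
P = 28543.0 / 447.5988 = 63.7692

Final answer: 63.7692


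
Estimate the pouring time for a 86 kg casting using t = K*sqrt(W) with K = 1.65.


Formula: t = K * sqrt(W)
sqrt(W) = sqrt(86) = 9.27362
t = 1.65 * 9.27362 = 15.3015 s

15.3015 s


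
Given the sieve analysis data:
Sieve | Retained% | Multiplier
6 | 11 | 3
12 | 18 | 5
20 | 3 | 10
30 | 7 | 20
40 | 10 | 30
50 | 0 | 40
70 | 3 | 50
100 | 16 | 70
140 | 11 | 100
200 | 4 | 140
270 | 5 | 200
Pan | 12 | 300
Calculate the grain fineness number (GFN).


Formula: GFN = sum(pct * multiplier) / sum(pct)
sum(pct * multiplier) = 8123
sum(pct) = 100
GFN = 8123 / 100 = 81.23


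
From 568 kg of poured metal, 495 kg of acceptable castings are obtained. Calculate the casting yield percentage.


Formula: Casting Yield = (W_good / W_total) * 100
Yield = (495 kg / 568 kg) * 100 = 87.1479%

Final answer: 87.1479%


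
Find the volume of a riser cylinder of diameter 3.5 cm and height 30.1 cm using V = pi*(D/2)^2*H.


Formula: V = pi * (D/2)^2 * H  (cylinder volume)
Radius = D/2 = 3.5/2 = 1.75 cm
V = pi * 1.75^2 * 30.1 = 289.5959 cm^3

289.5959 cm^3


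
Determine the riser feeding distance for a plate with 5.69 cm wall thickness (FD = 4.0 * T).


Formula: FD = 4.0 * T  (riser feeding-distance rule)
FD = 4.0 * 5.69 cm = 22.7600 cm

Answer: 22.7600 cm


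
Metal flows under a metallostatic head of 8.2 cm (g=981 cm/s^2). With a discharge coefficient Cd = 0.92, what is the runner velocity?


Formula: v = Cd * sqrt(2 * g * h)  (Torricelli with discharge coefficient)
2*g*h = 2 * 981 * 8.2 = 16088.4 cm^2/s^2
sqrt(16088.4) = 126.84006 cm/s
v = 0.92 * 126.84006 = 116.6929 cm/s

Final answer: 116.6929 cm/s


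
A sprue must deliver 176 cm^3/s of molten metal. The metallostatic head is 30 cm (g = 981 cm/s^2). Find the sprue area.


Formula: v = sqrt(2*g*h), A = Q/v
Velocity: v = sqrt(2 * 981 * 30) = sqrt(58860) = 242.6108 cm/s
Sprue area: A = Q / v = 176 / 242.6108 = 0.7254 cm^2


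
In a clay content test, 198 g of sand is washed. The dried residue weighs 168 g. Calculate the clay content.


Formula: Clay% = (W_total - W_washed) / W_total * 100
Clay mass = 198 - 168 = 30 g
Clay% = 30 / 198 * 100 = 15.1515%

Final answer: 15.1515%


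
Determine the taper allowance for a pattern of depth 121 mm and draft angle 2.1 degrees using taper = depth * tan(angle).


Formula: taper = depth * tan(draft_angle)
tan(2.1 deg) = 0.0366683
taper = 121 mm * 0.0366683 = 4.4369 mm

4.4369 mm


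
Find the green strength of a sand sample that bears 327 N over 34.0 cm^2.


Formula: Compressive Strength = Force / Area
Strength = 327 N / 34.0 cm^2 = 9.6176 N/cm^2

9.6176 N/cm^2


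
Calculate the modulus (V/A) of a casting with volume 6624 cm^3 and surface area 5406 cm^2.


Formula: Casting Modulus M = V / A
M = 6624 cm^3 / 5406 cm^2 = 1.2253 cm

Answer: 1.2253 cm


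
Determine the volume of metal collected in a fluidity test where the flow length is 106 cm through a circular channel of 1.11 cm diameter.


Formula: V = pi * (d/2)^2 * L  (cylinder volume)
Radius = 1.11/2 = 0.555 cm
V = pi * 0.555^2 * 106 = 102.5750 cm^3

Final answer: 102.5750 cm^3


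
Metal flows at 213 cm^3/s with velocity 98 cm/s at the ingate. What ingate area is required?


Formula: A_ingate = Q / v  (continuity equation)
A = 213 cm^3/s / 98 cm/s = 2.1735 cm^2

Answer: 2.1735 cm^2


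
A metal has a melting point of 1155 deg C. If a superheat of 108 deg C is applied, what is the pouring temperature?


Formula: T_pour = T_melt + Superheat
T_pour = 1155 + 108 = 1263 deg C

1263 deg C


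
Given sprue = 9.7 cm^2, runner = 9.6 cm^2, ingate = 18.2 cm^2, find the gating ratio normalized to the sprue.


Sprue:Runner:Ingate = 1 : 9.6/9.7 : 18.2/9.7 = 1:0.99:1.88

1:0.99:1.88


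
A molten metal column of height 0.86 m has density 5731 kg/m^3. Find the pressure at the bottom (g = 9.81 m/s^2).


Formula: P = rho * g * h
rho * g = 5731 * 9.81 = 56221.11 N/m^3
P = 56221.11 * 0.86 = 48350.1546 Pa

48350.1546 Pa


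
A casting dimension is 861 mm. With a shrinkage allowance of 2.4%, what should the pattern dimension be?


Formula: L_pattern = L_casting * (1 + shrinkage_rate/100)
Shrinkage factor = 1 + 2.4/100 = 1.024
L_pattern = 861 mm * 1.024 = 881.6640 mm

Answer: 881.6640 mm


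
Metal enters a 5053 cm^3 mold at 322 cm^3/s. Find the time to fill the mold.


Formula: t_fill = V_mold / Q_flow
t = 5053 cm^3 / 322 cm^3/s = 15.6925 s

Answer: 15.6925 s


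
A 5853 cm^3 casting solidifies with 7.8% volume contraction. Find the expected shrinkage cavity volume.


Formula: V_shrink = V_casting * shrinkage_pct / 100
V_shrink = 5853 cm^3 * 7.8 / 100 = 456.5340 cm^3

456.5340 cm^3


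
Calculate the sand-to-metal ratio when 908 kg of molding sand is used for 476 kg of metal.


Formula: Sand-to-Metal Ratio = W_sand / W_metal
Ratio = 908 kg / 476 kg = 1.9076

Final answer: 1.9076


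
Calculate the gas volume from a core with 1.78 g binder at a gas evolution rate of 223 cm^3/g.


Formula: V_gas = W_binder * gas_evolution_rate
V = 1.78 g * 223 cm^3/g = 396.9400 cm^3

Final answer: 396.9400 cm^3


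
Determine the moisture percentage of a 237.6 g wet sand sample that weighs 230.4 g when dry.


Formula: MC = (W_wet - W_dry) / W_wet * 100
Water mass = 237.6 - 230.4 = 7.2 g
MC = 7.2 / 237.6 * 100 = 3.0303%

Final answer: 3.0303%


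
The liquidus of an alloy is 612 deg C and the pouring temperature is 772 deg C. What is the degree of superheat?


Formula: Superheat = T_pour - T_melt
Superheat = 772 - 612 = 160 deg C


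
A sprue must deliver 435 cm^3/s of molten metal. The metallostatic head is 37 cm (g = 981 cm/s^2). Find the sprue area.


Formula: v = sqrt(2*g*h), A = Q/v
Velocity: v = sqrt(2 * 981 * 37) = sqrt(72594) = 269.4327 cm/s
Sprue area: A = Q / v = 435 / 269.4327 = 1.6145 cm^2

Answer: 1.6145 cm^2


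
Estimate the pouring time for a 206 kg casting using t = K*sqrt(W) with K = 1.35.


Formula: t = K * sqrt(W)
sqrt(W) = sqrt(206) = 14.35270
t = 1.35 * 14.35270 = 19.3761 s

19.3761 s


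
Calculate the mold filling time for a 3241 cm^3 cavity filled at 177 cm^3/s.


Formula: t_fill = V_mold / Q_flow
t = 3241 cm^3 / 177 cm^3/s = 18.3107 s

Answer: 18.3107 s


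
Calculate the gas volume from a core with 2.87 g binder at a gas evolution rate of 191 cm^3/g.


Formula: V_gas = W_binder * gas_evolution_rate
V = 2.87 g * 191 cm^3/g = 548.1700 cm^3

548.1700 cm^3


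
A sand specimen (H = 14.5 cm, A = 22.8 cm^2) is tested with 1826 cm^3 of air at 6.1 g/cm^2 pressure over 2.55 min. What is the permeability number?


Formula: Permeability Number P = (V * H) / (p * A * t)
Numerator: V * H = 1826 * 14.5 = 26477.0
Denominator: p * A * t = 6.1 * 22.8 * 2.55 = 354.654
P = 26477.0 / 354.654 = 74.6559

Answer: 74.6559


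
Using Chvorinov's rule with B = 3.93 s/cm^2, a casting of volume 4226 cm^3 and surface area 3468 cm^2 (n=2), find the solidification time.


Formula: t_s = B * (V/A)^n  (Chvorinov's rule, n=2)
Modulus M = V/A = 4226/3468 = 1.218570 cm
M^2 = 1.218570^2 = 1.484913 cm^2
t_s = 3.93 * 1.484913 = 5.8357 s


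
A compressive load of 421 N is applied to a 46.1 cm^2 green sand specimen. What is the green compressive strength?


Formula: Compressive Strength = Force / Area
Strength = 421 N / 46.1 cm^2 = 9.1323 N/cm^2

9.1323 N/cm^2


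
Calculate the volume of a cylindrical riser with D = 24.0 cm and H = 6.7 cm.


Formula: V = pi * (D/2)^2 * H  (cylinder volume)
Radius = D/2 = 24.0/2 = 12.0 cm
V = pi * 12.0^2 * 6.7 = 3031.0086 cm^3

3031.0086 cm^3


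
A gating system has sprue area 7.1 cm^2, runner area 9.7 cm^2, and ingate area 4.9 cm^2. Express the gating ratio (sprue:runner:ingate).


Sprue:Runner:Ingate = 1 : 9.7/7.1 : 4.9/7.1 = 1:1.37:0.69

Answer: 1:1.37:0.69


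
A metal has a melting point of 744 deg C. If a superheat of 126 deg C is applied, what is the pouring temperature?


Formula: T_pour = T_melt + Superheat
T_pour = 744 + 126 = 870 deg C


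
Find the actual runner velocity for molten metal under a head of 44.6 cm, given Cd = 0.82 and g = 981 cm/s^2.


Formula: v = Cd * sqrt(2 * g * h)  (Torricelli with discharge coefficient)
2*g*h = 2 * 981 * 44.6 = 87505.2 cm^2/s^2
sqrt(87505.2) = 295.81278 cm/s
v = 0.82 * 295.81278 = 242.5665 cm/s

242.5665 cm/s


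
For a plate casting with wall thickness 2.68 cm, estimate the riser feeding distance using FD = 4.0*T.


Formula: FD = 4.0 * T  (riser feeding-distance rule)
FD = 4.0 * 2.68 cm = 10.7200 cm

10.7200 cm


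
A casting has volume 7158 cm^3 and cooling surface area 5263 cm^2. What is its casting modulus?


Formula: Casting Modulus M = V / A
M = 7158 cm^3 / 5263 cm^2 = 1.3601 cm

1.3601 cm


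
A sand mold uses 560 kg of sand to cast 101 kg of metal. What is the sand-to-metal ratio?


Formula: Sand-to-Metal Ratio = W_sand / W_metal
Ratio = 560 kg / 101 kg = 5.5446


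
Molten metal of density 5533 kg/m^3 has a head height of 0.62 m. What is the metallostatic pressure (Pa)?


Formula: P = rho * g * h
rho * g = 5533 * 9.81 = 54278.73 N/m^3
P = 54278.73 * 0.62 = 33652.8126 Pa

33652.8126 Pa


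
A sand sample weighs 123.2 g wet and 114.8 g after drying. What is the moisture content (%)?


Formula: MC = (W_wet - W_dry) / W_wet * 100
Water mass = 123.2 - 114.8 = 8.4 g
MC = 8.4 / 123.2 * 100 = 6.8182%

Final answer: 6.8182%


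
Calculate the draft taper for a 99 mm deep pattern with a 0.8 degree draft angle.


Formula: taper = depth * tan(draft_angle)
tan(0.8 deg) = 0.0139635
taper = 99 mm * 0.0139635 = 1.3824 mm

Final answer: 1.3824 mm


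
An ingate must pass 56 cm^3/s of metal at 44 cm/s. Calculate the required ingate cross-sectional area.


Formula: A_ingate = Q / v  (continuity equation)
A = 56 cm^3/s / 44 cm/s = 1.2727 cm^2

Answer: 1.2727 cm^2


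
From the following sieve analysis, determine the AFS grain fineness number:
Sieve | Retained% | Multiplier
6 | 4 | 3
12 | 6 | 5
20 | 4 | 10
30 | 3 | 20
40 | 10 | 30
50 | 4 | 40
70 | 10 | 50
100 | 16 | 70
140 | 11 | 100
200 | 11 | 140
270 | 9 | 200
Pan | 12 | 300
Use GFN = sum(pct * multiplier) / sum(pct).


Formula: GFN = sum(pct * multiplier) / sum(pct)
sum(pct * multiplier) = 10262
sum(pct) = 100
GFN = 10262 / 100 = 102.62

Final answer: 102.62


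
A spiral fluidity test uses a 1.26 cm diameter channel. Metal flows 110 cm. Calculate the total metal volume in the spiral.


Formula: V = pi * (d/2)^2 * L  (cylinder volume)
Radius = 1.26/2 = 0.63 cm
V = pi * 0.63^2 * 110 = 137.1588 cm^3

Final answer: 137.1588 cm^3


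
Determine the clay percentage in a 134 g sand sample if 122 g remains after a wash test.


Formula: Clay% = (W_total - W_washed) / W_total * 100
Clay mass = 134 - 122 = 12 g
Clay% = 12 / 134 * 100 = 8.9552%

8.9552%


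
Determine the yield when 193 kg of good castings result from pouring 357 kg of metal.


Formula: Casting Yield = (W_good / W_total) * 100
Yield = (193 kg / 357 kg) * 100 = 54.0616%


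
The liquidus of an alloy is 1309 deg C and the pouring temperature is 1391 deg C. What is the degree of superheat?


Formula: Superheat = T_pour - T_melt
Superheat = 1391 - 1309 = 82 deg C

82 deg C


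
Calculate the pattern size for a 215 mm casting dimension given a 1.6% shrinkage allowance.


Formula: L_pattern = L_casting * (1 + shrinkage_rate/100)
Shrinkage factor = 1 + 1.6/100 = 1.016
L_pattern = 215 mm * 1.016 = 218.4400 mm

Final answer: 218.4400 mm


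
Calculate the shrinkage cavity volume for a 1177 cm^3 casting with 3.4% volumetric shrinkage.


Formula: V_shrink = V_casting * shrinkage_pct / 100
V_shrink = 1177 cm^3 * 3.4 / 100 = 40.0180 cm^3

Answer: 40.0180 cm^3


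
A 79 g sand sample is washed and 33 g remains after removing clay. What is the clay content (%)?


Formula: Clay% = (W_total - W_washed) / W_total * 100
Clay mass = 79 - 33 = 46 g
Clay% = 46 / 79 * 100 = 58.2278%


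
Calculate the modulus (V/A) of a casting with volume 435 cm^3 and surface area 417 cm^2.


Formula: Casting Modulus M = V / A
M = 435 cm^3 / 417 cm^2 = 1.0432 cm

1.0432 cm


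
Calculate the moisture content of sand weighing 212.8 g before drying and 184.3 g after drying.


Formula: MC = (W_wet - W_dry) / W_wet * 100
Water mass = 212.8 - 184.3 = 28.5 g
MC = 28.5 / 212.8 * 100 = 13.3929%

13.3929%


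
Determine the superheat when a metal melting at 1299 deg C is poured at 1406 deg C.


Formula: Superheat = T_pour - T_melt
Superheat = 1406 - 1299 = 107 deg C

107 deg C


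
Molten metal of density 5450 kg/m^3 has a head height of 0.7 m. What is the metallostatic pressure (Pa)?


Formula: P = rho * g * h
rho * g = 5450 * 9.81 = 53464.5 N/m^3
P = 53464.5 * 0.7 = 37425.1500 Pa

Answer: 37425.1500 Pa


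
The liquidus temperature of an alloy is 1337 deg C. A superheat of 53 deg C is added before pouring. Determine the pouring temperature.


Formula: T_pour = T_melt + Superheat
T_pour = 1337 + 53 = 1390 deg C

1390 deg C


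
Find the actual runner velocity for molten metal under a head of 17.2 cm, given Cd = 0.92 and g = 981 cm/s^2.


Formula: v = Cd * sqrt(2 * g * h)  (Torricelli with discharge coefficient)
2*g*h = 2 * 981 * 17.2 = 33746.4 cm^2/s^2
sqrt(33746.4) = 183.70193 cm/s
v = 0.92 * 183.70193 = 169.0058 cm/s

Answer: 169.0058 cm/s


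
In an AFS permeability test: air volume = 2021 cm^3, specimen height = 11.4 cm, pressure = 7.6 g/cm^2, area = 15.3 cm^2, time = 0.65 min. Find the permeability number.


Formula: Permeability Number P = (V * H) / (p * A * t)
Numerator: V * H = 2021 * 11.4 = 23039.4
Denominator: p * A * t = 7.6 * 15.3 * 0.65 = 75.582
P = 23039.4 / 75.582 = 304.8265

304.8265


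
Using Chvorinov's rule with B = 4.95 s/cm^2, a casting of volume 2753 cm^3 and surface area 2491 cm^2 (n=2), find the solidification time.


Formula: t_s = B * (V/A)^n  (Chvorinov's rule, n=2)
Modulus M = V/A = 2753/2491 = 1.105179 cm
M^2 = 1.105179^2 = 1.221421 cm^2
t_s = 4.95 * 1.221421 = 6.0460 s

6.0460 s


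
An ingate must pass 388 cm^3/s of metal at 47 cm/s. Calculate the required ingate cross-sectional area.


Formula: A_ingate = Q / v  (continuity equation)
A = 388 cm^3/s / 47 cm/s = 8.2553 cm^2


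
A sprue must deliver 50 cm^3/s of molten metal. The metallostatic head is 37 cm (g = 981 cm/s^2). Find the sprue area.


Formula: v = sqrt(2*g*h), A = Q/v
Velocity: v = sqrt(2 * 981 * 37) = sqrt(72594) = 269.4327 cm/s
Sprue area: A = Q / v = 50 / 269.4327 = 0.1856 cm^2


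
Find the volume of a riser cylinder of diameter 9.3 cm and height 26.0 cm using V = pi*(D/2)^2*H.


Formula: V = pi * (D/2)^2 * H  (cylinder volume)
Radius = D/2 = 9.3/2 = 4.65 cm
V = pi * 4.65^2 * 26.0 = 1766.1563 cm^3

Final answer: 1766.1563 cm^3


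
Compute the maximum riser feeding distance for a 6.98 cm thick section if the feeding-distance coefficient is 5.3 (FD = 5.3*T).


Formula: FD = 5.3 * T  (riser feeding-distance rule)
FD = 5.3 * 6.98 cm = 36.9940 cm


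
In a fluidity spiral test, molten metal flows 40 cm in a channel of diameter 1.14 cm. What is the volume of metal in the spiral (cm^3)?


Formula: V = pi * (d/2)^2 * L  (cylinder volume)
Radius = 1.14/2 = 0.57 cm
V = pi * 0.57^2 * 40 = 40.8281 cm^3

40.8281 cm^3


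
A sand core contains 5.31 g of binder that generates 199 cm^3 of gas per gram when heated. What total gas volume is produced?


Formula: V_gas = W_binder * gas_evolution_rate
V = 5.31 g * 199 cm^3/g = 1056.6900 cm^3

Answer: 1056.6900 cm^3


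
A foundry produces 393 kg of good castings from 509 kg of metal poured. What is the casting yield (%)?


Formula: Casting Yield = (W_good / W_total) * 100
Yield = (393 kg / 509 kg) * 100 = 77.2102%

Answer: 77.2102%


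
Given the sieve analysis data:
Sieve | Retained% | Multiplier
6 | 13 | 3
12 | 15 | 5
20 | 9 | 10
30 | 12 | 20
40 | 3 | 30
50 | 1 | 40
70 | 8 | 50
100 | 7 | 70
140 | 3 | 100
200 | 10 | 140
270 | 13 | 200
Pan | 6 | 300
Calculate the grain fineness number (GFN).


Formula: GFN = sum(pct * multiplier) / sum(pct)
sum(pct * multiplier) = 7564
sum(pct) = 100
GFN = 7564 / 100 = 75.64


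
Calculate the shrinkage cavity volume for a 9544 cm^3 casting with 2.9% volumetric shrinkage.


Formula: V_shrink = V_casting * shrinkage_pct / 100
V_shrink = 9544 cm^3 * 2.9 / 100 = 276.7760 cm^3

Final answer: 276.7760 cm^3


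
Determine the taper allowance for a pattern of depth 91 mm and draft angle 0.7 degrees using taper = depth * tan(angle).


Formula: taper = depth * tan(draft_angle)
tan(0.7 deg) = 0.0122179
taper = 91 mm * 0.0122179 = 1.1118 mm

1.1118 mm


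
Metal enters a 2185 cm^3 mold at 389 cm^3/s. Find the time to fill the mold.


Formula: t_fill = V_mold / Q_flow
t = 2185 cm^3 / 389 cm^3/s = 5.6170 s


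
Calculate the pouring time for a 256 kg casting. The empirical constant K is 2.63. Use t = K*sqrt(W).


Formula: t = K * sqrt(W)
sqrt(W) = sqrt(256) = 16.00000
t = 2.63 * 16.00000 = 42.0800 s


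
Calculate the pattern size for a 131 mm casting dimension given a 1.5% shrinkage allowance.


Formula: L_pattern = L_casting * (1 + shrinkage_rate/100)
Shrinkage factor = 1 + 1.5/100 = 1.015
L_pattern = 131 mm * 1.015 = 132.9650 mm


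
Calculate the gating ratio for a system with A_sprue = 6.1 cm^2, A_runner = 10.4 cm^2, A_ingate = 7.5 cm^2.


Sprue:Runner:Ingate = 1 : 10.4/6.1 : 7.5/6.1 = 1:1.70:1.23

Final answer: 1:1.70:1.23


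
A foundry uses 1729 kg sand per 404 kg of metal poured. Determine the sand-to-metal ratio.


Formula: Sand-to-Metal Ratio = W_sand / W_metal
Ratio = 1729 kg / 404 kg = 4.2797

Final answer: 4.2797


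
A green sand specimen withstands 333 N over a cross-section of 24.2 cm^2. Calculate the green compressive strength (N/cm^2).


Formula: Compressive Strength = Force / Area
Strength = 333 N / 24.2 cm^2 = 13.7603 N/cm^2

13.7603 N/cm^2


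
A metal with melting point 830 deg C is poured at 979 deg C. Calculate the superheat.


Formula: Superheat = T_pour - T_melt
Superheat = 979 - 830 = 149 deg C

Answer: 149 deg C


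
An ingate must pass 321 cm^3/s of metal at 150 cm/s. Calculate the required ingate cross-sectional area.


Formula: A_ingate = Q / v  (continuity equation)
A = 321 cm^3/s / 150 cm/s = 2.1400 cm^2


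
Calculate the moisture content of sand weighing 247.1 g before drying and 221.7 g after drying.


Formula: MC = (W_wet - W_dry) / W_wet * 100
Water mass = 247.1 - 221.7 = 25.4 g
MC = 25.4 / 247.1 * 100 = 10.2792%

10.2792%


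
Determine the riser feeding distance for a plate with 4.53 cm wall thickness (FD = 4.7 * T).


Formula: FD = 4.7 * T  (riser feeding-distance rule)
FD = 4.7 * 4.53 cm = 21.2910 cm

21.2910 cm


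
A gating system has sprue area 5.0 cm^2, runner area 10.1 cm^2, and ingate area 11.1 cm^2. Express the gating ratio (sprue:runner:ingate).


Sprue:Runner:Ingate = 1 : 10.1/5.0 : 11.1/5.0 = 1:2.02:2.22

Final answer: 1:2.02:2.22


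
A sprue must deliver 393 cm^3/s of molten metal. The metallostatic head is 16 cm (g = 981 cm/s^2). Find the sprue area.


Formula: v = sqrt(2*g*h), A = Q/v
Velocity: v = sqrt(2 * 981 * 16) = sqrt(31392) = 177.1779 cm/s
Sprue area: A = Q / v = 393 / 177.1779 = 2.2181 cm^2

Final answer: 2.2181 cm^2


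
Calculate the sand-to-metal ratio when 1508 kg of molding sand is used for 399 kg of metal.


Formula: Sand-to-Metal Ratio = W_sand / W_metal
Ratio = 1508 kg / 399 kg = 3.7794


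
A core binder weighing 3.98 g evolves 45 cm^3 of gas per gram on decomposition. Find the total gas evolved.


Formula: V_gas = W_binder * gas_evolution_rate
V = 3.98 g * 45 cm^3/g = 179.1000 cm^3

Answer: 179.1000 cm^3


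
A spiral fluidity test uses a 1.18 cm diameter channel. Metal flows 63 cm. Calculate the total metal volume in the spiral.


Formula: V = pi * (d/2)^2 * L  (cylinder volume)
Radius = 1.18/2 = 0.59 cm
V = pi * 0.59^2 * 63 = 68.8961 cm^3

68.8961 cm^3


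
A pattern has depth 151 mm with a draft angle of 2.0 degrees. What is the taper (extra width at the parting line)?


Formula: taper = depth * tan(draft_angle)
tan(2.0 deg) = 0.0349208
taper = 151 mm * 0.0349208 = 5.2730 mm


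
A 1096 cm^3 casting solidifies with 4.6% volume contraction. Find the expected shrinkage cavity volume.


Formula: V_shrink = V_casting * shrinkage_pct / 100
V_shrink = 1096 cm^3 * 4.6 / 100 = 50.4160 cm^3

Final answer: 50.4160 cm^3


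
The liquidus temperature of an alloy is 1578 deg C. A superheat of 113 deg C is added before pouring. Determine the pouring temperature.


Formula: T_pour = T_melt + Superheat
T_pour = 1578 + 113 = 1691 deg C

Answer: 1691 deg C


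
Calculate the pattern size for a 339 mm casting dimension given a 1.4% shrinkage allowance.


Formula: L_pattern = L_casting * (1 + shrinkage_rate/100)
Shrinkage factor = 1 + 1.4/100 = 1.014
L_pattern = 339 mm * 1.014 = 343.7460 mm

Final answer: 343.7460 mm


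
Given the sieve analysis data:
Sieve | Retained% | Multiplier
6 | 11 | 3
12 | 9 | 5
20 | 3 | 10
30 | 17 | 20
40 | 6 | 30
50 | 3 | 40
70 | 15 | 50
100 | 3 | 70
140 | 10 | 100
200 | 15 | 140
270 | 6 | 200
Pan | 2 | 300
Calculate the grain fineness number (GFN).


Formula: GFN = sum(pct * multiplier) / sum(pct)
sum(pct * multiplier) = 6608
sum(pct) = 100
GFN = 6608 / 100 = 66.08

66.08


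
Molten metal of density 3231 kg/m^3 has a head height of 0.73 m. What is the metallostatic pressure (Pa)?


Formula: P = rho * g * h
rho * g = 3231 * 9.81 = 31696.11 N/m^3
P = 31696.11 * 0.73 = 23138.1603 Pa

23138.1603 Pa


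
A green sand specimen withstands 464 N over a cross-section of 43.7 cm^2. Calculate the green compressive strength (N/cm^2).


Formula: Compressive Strength = Force / Area
Strength = 464 N / 43.7 cm^2 = 10.6178 N/cm^2

Answer: 10.6178 N/cm^2


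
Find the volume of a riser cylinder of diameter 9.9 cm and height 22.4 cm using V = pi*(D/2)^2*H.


Formula: V = pi * (D/2)^2 * H  (cylinder volume)
Radius = D/2 = 9.9/2 = 4.95 cm
V = pi * 4.95^2 * 22.4 = 1724.2820 cm^3
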